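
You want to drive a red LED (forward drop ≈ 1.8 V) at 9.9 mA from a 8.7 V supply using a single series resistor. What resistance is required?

R ≈ 0.7 kΩ

The resistor drops V_S − V_D = 8.7 − 1.8 = 6.9 V at 9.9 mA.
R = 6.9 V / 9.9 mA = 0.697 kΩ.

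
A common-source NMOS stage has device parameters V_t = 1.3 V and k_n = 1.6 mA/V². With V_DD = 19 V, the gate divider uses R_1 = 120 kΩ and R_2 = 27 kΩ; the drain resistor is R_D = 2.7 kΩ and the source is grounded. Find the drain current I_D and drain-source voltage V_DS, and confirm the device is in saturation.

I_D ≈ 3.8 mA, V_DS ≈ 8.6 V

V_G = V_DD·R_2/(R_1+R_2) = 19×27/147 = 3.49 V. With the source grounded, V_GS = V_G = 3.49 V.
Assume saturation: I_D = (k_n/2)(V_GS − V_t)² = (1.6/2)×(3.49 − 1.3)² = 0.8×2.19² = 3.84 mA.
V_DS = V_DD − I_D·R_D = 19 − 3.84×2.7 = 8.64 V.
Saturation requires V_DS ≥ V_GS − V_t = 2.19 V; 8.64 ≥ 2.19 ✓.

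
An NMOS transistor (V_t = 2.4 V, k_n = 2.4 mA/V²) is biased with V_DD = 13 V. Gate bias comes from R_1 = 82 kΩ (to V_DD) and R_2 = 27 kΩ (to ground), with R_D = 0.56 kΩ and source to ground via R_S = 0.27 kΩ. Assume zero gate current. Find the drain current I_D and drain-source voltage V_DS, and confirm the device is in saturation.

I_D ≈ 0.54 mA, V_DS ≈ 13 V

V_G = V_DD·R_2/(R_1+R_2) = 13×27/109 = 3.22 V.
Assume saturation: I_D = (k_n/2)(V_GS − V_t)² with V_GS = V_G − I_D·R_S = 3.22 − 0.27·I_D.
Substituting gives 0.0875·I_D² − 1.53·I_D + 0.807 = 0, with roots I_D = 0.544 or 17 mA.
The root I_D = 17 mA gives V_GS = -1.36 V ≤ V_t, so take I_D = 0.544 mA.
Then V_GS = 3.07 V and V_DS = V_DD − I_D(R_D+R_S) = 13 − 0.544×0.83 = 12.5 V.
Saturation requires V_DS ≥ V_GS − V_t = 0.673 V; 12.5 ≥ 0.673 ✓.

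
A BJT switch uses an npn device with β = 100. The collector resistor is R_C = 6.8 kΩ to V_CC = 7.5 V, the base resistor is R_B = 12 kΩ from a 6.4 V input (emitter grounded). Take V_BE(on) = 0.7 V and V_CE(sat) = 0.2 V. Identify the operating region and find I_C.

saturation; I_C ≈ 1.1 mA

Assume active: I_B = (6.4 − 0.7)/12 = 0.475 mA, giving I_C = β·I_B = 47.5 mA.
But then V_CE = 7.5 − 47.5×6.8 = -316 V < V_CE(sat) = 0.2 V — impossible in the active region.
So the transistor is saturated. With V_CE = 0.2 V, I_C = (V_CC − 0.2)/R_C = 7.3/6.8 = 1.07 mA.
Check: β·I_B = 47.5 mA > I_C = 1.07 mA, confirming saturation.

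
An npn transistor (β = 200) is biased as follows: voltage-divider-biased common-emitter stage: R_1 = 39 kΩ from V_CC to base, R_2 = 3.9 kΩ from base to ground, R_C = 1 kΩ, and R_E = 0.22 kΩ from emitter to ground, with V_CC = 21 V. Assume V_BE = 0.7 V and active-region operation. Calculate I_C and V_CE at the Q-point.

I_C ≈ 5.1 mA, V_CE ≈ 15 V

Thevenize the base divider: V_Th = V_CC·R_2/(R_1+R_2) = 21×3.9/42.9 = 1.91 V, R_Th = R_1‖R_2 = 3.55 kΩ.
Base-emitter loop: V_Th = I_B·R_Th + V_BE + (β+1)I_B·R_E, so I_B = (1.91 − 0.7) / (3.55 + 201×0.22) = 0.0253 mA.
I_C = β·I_B = 200×0.0253 = 5.06 mA, and I_E = (β+1)I_B = 5.09 mA.
V_CE = V_CC − I_C·R_C − I_E·R_E = 21 − 5.06×1 − 5.09×0.22 = 14.8 V.
V_CE = 14.8 V > 0.2 V confirms active-region operation.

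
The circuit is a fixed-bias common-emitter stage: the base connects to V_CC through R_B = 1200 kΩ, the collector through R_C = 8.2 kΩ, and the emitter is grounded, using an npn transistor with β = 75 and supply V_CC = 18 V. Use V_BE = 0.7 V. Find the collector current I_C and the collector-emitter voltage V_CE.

I_C ≈ 1.1 mA, V_CE ≈ 9.1 V

Base loop: V_CC = I_B·R_B + V_BE, so I_B = (18 − 0.7)/1200 kΩ = 0.0144 mA.
In the active region I_C = β·I_B = 75 × 0.0144 = 1.08 mA.
Collector loop: V_CE = V_CC − I_C·R_C = 18 − 1.08×8.2 = 9.13 V.
Since V_CE = 9.13 V > V_CE(sat) ≈ 0.2 V, the transistor is in the active region as assumed.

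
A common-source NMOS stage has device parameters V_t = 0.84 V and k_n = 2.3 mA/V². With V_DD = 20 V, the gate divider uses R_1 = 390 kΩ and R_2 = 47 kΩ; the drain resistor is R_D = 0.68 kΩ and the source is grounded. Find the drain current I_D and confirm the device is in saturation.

V_G = V_DD·R_2/(R_1+R_2) = 20×47/437 = 2.15 V. With the source grounded, V_GS = V_G = 2.15 V.
Assume saturation: I_D = (k_n/2)(V_GS − V_t)² = (2.3/2)×(2.15 − 0.84)² = 1.15×1.31² = 1.98 mA.
V_DS = V_DD − I_D·R_D = 20 − 1.98×0.68 = 18.7 V.
Saturation requires V_DS ≥ V_GS − V_t = 1.31 V; 18.7 ≥ 1.31 ✓.

I_D ≈ 2 mA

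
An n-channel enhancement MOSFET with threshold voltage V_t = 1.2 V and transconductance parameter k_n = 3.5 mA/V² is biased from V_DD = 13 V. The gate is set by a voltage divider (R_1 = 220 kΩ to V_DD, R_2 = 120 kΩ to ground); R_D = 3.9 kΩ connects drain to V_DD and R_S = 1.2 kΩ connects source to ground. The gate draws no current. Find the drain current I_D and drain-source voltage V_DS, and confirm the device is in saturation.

I_D ≈ 1.9 mA, V_DS ≈ 3.1 V

V_G = V_DD·R_2/(R_1+R_2) = 13×120/340 = 4.59 V.
Assume saturation: I_D = (k_n/2)(V_GS − V_t)² with V_GS = V_G − I_D·R_S = 4.59 − 1.2·I_D.
Substituting gives 2.52·I_D² − 15.2·I_D + 20.1 = 0, with roots I_D = 1.94 or 4.1 mA.
The root I_D = 4.1 mA gives V_GS = -0.33 V ≤ V_t, so take I_D = 1.94 mA.
Then V_GS = 2.25 V and V_DS = V_DD − I_D(R_D+R_S) = 13 − 1.94×5.1 = 3.08 V.
Saturation requires V_DS ≥ V_GS − V_t = 1.05 V; 3.08 ≥ 1.05 ✓.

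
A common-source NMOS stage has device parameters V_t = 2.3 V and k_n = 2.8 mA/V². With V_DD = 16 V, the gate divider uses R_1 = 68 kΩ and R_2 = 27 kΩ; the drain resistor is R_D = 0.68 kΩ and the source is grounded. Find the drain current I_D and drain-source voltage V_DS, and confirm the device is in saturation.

I_D ≈ 7.1 mA, V_DS ≈ 11 V

V_G = V_DD·R_2/(R_1+R_2) = 16×27/95 = 4.55 V. With the source grounded, V_GS = V_G = 4.55 V.
Assume saturation: I_D = (k_n/2)(V_GS − V_t)² = (2.8/2)×(4.55 − 2.3)² = 1.4×2.25² = 7.07 mA.
V_DS = V_DD − I_D·R_D = 16 − 7.07×0.68 = 11.2 V.
Saturation requires V_DS ≥ V_GS − V_t = 2.25 V; 11.2 ≥ 2.25 ✓.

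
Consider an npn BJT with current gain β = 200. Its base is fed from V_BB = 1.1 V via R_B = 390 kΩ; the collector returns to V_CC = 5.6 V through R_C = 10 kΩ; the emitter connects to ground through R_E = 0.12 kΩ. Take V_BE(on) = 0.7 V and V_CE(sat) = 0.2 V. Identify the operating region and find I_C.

Assume active. Base-emitter loop: I_B = (V_BB − V_BE)/(R_B + (β+1)R_E) = (1.1 − 0.7)/(390 + 201×0.12) = 0.000966 mA.
I_C = β·I_B = 200×0.000966 = 0.193 mA.
V_CE = V_CC − I_C·R_C − I_E·R_E = 5.6 − 0.193×10 − 0.194×0.12 = 3.64 V > V_CE(sat), so the active-region assumption holds.

active; I_C ≈ 0.19 mA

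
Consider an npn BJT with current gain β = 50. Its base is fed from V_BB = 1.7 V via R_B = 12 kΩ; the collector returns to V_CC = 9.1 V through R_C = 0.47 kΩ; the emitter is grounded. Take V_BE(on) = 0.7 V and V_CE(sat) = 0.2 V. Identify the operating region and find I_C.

Assume active. Base-emitter loop: I_B = (V_BB − V_BE)/R_B = (1.7 − 0.7)/12 = 0.0833 mA.
I_C = β·I_B = 50×0.0833 = 4.17 mA.
V_CE = V_CC − I_C·R_C = 9.1 − 4.17×0.47 = 7.14 V > V_CE(sat), so the active-region assumption holds.

active; I_C ≈ 4.2 mA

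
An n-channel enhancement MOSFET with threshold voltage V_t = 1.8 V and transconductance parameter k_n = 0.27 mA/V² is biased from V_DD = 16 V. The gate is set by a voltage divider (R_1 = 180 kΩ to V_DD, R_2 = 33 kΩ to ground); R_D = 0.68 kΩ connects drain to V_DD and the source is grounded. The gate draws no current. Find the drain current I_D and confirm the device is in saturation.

V_G = V_DD·R_2/(R_1+R_2) = 16×33/213 = 2.48 V. With the source grounded, V_GS = V_G = 2.48 V.
Assume saturation: I_D = (k_n/2)(V_GS − V_t)² = (0.27/2)×(2.48 − 1.8)² = 0.135×0.679² = 0.0622 mA.
V_DS = V_DD − I_D·R_D = 16 − 0.0622×0.68 = 16 V.
Saturation requires V_DS ≥ V_GS − V_t = 0.679 V; 16 ≥ 0.679 ✓.

I_D ≈ 0.062 mA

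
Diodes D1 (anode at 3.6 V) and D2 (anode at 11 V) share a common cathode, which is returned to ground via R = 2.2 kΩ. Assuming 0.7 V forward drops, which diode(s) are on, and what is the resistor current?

Assume both conduct. Then node N would need to be at both 3.6−0.7 = 2.9 V and 11−0.7 = 10.3 V, which is impossible.
Assume only D2 conducts: V_N = 11 − 0.7 = 10.3 V, so I_R = 10.3/2.2 = 4.68 mA.
Check D1: its anode-to-cathode voltage is 3.6 − 10.3 = -6.7 V < 0.7 V, so it is off. The assumption is consistent.

Only D2 conducts; I_R ≈ 4.7 mA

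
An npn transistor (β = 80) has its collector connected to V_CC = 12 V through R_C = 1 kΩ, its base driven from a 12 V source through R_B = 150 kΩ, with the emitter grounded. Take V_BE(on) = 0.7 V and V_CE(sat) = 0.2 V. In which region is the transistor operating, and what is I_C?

active; I_C ≈ 6 mA

Assume active. Base-emitter loop: I_B = (V_BB − V_BE)/R_B = (12 − 0.7)/150 = 0.0753 mA.
I_C = β·I_B = 80×0.0753 = 6.03 mA.
V_CE = V_CC − I_C·R_C = 12 − 6.03×1 = 5.97 V > V_CE(sat), so the active-region assumption holds.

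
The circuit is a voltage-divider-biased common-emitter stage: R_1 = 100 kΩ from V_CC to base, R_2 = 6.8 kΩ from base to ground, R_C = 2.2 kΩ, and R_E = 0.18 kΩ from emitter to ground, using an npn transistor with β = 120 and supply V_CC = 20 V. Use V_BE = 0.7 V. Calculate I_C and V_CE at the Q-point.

Thevenize the base divider: V_Th = V_CC·R_2/(R_1+R_2) = 20×6.8/107 = 1.27 V, R_Th = R_1‖R_2 = 6.37 kΩ.
Base-emitter loop: V_Th = I_B·R_Th + V_BE + (β+1)I_B·R_E, so I_B = (1.27 − 0.7) / (6.37 + 121×0.18) = 0.0204 mA.
I_C = β·I_B = 120×0.0204 = 2.44 mA, and I_E = (β+1)I_B = 2.46 mA.
V_CE = V_CC − I_C·R_C − I_E·R_E = 20 − 2.44×2.2 − 2.46×0.18 = 14.2 V.
V_CE = 14.2 V > 0.2 V confirms active-region operation.

I_C ≈ 2.4 mA, V_CE ≈ 14 V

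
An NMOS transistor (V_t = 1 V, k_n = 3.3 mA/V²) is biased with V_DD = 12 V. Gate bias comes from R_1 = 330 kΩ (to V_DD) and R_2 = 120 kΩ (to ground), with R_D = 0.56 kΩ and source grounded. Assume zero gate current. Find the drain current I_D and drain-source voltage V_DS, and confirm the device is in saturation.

I_D ≈ 8 mA, V_DS ≈ 7.5 V

V_G = V_DD·R_2/(R_1+R_2) = 12×120/450 = 3.2 V. With the source grounded, V_GS = V_G = 3.2 V.
Assume saturation: I_D = (k_n/2)(V_GS − V_t)² = (3.3/2)×(3.2 − 1)² = 1.65×2.2² = 7.99 mA.
V_DS = V_DD − I_D·R_D = 12 − 7.99×0.56 = 7.53 V.
Saturation requires V_DS ≥ V_GS − V_t = 2.2 V; 7.53 ≥ 2.2 ✓.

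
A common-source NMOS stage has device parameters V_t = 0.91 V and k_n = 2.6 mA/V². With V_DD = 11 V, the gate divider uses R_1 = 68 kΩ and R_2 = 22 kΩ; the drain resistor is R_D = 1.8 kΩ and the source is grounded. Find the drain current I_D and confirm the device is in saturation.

V_G = V_DD·R_2/(R_1+R_2) = 11×22/90 = 2.69 V. With the source grounded, V_GS = V_G = 2.69 V.
Assume saturation: I_D = (k_n/2)(V_GS − V_t)² = (2.6/2)×(2.69 − 0.91)² = 1.3×1.78² = 4.11 mA.
V_DS = V_DD − I_D·R_D = 11 − 4.11×1.8 = 3.6 V.
Saturation requires V_DS ≥ V_GS − V_t = 1.78 V; 3.6 ≥ 1.78 ✓.

I_D ≈ 4.1 mA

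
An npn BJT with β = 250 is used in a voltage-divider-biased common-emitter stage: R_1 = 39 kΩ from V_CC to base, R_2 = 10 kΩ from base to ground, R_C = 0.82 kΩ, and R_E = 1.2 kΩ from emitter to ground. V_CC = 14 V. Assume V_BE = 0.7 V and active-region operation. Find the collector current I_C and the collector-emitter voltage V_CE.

Thevenize the base divider: V_Th = V_CC·R_2/(R_1+R_2) = 14×10/49 = 2.86 V, R_Th = R_1‖R_2 = 7.96 kΩ.
Base-emitter loop: V_Th = I_B·R_Th + V_BE + (β+1)I_B·R_E, so I_B = (2.86 − 0.7) / (7.96 + 251×1.2) = 0.00698 mA.
I_C = β·I_B = 250×0.00698 = 1.74 mA, and I_E = (β+1)I_B = 1.75 mA.
V_CE = V_CC − I_C·R_C − I_E·R_E = 14 − 1.74×0.82 − 1.75×1.2 = 10.5 V.
V_CE = 10.5 V > 0.2 V confirms active-region operation.

I_C ≈ 1.7 mA, V_CE ≈ 10 V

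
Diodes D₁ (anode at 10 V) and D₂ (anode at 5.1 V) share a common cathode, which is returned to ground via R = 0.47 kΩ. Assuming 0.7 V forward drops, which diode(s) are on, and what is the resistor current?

Only D₁ conducts; I_R ≈ 20 mA

Assume both conduct. Then node N would need to be at both 10−0.7 = 9.3 V and 5.1−0.7 = 4.4 V, which is impossible.
Assume only D₁ conducts: V_N = 10 − 0.7 = 9.3 V, so I_R = 9.3/0.47 = 19.8 mA.
Check D₂: its anode-to-cathode voltage is 5.1 − 9.3 = -4.2 V < 0.7 V, so it is off. The assumption is consistent.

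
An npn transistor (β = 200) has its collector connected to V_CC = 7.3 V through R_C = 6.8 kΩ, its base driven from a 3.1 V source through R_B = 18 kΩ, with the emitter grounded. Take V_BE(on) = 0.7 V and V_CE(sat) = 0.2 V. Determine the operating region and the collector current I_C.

Assume active: I_B = (3.1 − 0.7)/18 = 0.133 mA, giving I_C = β·I_B = 26.7 mA.
But then V_CE = 7.3 − 26.7×6.8 = -174 V < V_CE(sat) = 0.2 V — impossible in the active region.
So the transistor is saturated. With V_CE = 0.2 V, I_C = (V_CC − 0.2)/R_C = 7.1/6.8 = 1.04 mA.
Check: β·I_B = 26.7 mA > I_C = 1.04 mA, confirming saturation.

saturation; I_C ≈ 1 mA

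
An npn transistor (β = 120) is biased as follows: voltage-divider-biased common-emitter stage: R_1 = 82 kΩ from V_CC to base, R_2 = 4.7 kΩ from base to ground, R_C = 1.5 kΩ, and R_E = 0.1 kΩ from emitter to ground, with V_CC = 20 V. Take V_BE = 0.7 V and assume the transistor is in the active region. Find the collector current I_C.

Thevenize the base divider: V_Th = V_CC·R_2/(R_1+R_2) = 20×4.7/86.7 = 1.08 V, R_Th = R_1‖R_2 = 4.45 kΩ.
Base-emitter loop: V_Th = I_B·R_Th + V_BE + (β+1)I_B·R_E, so I_B = (1.08 − 0.7) / (4.45 + 121×0.1) = 0.0232 mA.
I_C = β·I_B = 120×0.0232 = 2.79 mA, and I_E = (β+1)I_B = 2.81 mA.
V_CE = V_CC − I_C·R_C − I_E·R_E = 20 − 2.79×1.5 − 2.81×0.1 = 15.5 V.
V_CE = 15.5 V > 0.2 V confirms active-region operation.

I_C ≈ 2.8 mA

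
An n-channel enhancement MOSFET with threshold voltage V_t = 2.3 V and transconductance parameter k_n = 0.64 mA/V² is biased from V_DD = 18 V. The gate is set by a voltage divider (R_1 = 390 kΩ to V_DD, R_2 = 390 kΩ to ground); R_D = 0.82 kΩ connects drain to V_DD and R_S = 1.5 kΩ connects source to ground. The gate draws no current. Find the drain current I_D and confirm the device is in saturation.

I_D ≈ 2.6 mA

V_G = V_DD·R_2/(R_1+R_2) = 18×390/780 = 9 V.
Assume saturation: I_D = (k_n/2)(V_GS − V_t)² with V_GS = V_G − I_D·R_S = 9 − 1.5·I_D.
Substituting gives 0.72·I_D² − 7.43·I_D + 14.4 = 0, with roots I_D = 2.58 or 7.75 mA.
The root I_D = 7.75 mA gives V_GS = -2.62 V ≤ V_t, so take I_D = 2.58 mA.
Then V_GS = 5.14 V and V_DS = V_DD − I_D(R_D+R_S) = 18 − 2.58×2.32 = 12 V.
Saturation requires V_DS ≥ V_GS − V_t = 2.84 V; 12 ≥ 2.84 ✓.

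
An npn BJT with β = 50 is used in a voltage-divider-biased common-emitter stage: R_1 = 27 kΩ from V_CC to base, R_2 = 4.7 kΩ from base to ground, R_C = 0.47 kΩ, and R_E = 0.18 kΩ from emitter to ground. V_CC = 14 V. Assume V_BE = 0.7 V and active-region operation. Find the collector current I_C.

Thevenize the base divider: V_Th = V_CC·R_2/(R_1+R_2) = 14×4.7/31.7 = 2.08 V, R_Th = R_1‖R_2 = 4 kΩ.
Base-emitter loop: V_Th = I_B·R_Th + V_BE + (β+1)I_B·R_E, so I_B = (2.08 − 0.7) / (4 + 51×0.18) = 0.104 mA.
I_C = β·I_B = 50×0.104 = 5.22 mA, and I_E = (β+1)I_B = 5.32 mA.
V_CE = V_CC − I_C·R_C − I_E·R_E = 14 − 5.22×0.47 − 5.32×0.18 = 10.6 V.
V_CE = 10.6 V > 0.2 V confirms active-region operation.

I_C ≈ 5.2 mA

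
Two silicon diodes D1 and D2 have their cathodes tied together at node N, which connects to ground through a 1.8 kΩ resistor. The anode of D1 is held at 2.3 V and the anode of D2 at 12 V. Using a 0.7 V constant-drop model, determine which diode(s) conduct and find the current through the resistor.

Assume both conduct. Then node N would need to be at both 2.3−0.7 = 1.6 V and 12−0.7 = 11.3 V, which is impossible.
Assume only D2 conducts: V_N = 12 − 0.7 = 11.3 V, so I_R = 11.3/1.8 = 6.28 mA.
Check D1: its anode-to-cathode voltage is 2.3 − 11.3 = -9 V < 0.7 V, so it is off. The assumption is consistent.

Only D2 conducts; I_R ≈ 6.3 mA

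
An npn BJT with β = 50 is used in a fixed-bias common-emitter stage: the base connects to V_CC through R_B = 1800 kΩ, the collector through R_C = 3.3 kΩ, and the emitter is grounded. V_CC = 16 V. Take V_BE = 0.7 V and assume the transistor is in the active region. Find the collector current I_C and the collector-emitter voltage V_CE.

I_C ≈ 0.43 mA, V_CE ≈ 15 V

Base loop: V_CC = I_B·R_B + V_BE, so I_B = (16 − 0.7)/1800 kΩ = 0.0085 mA.
In the active region I_C = β·I_B = 50 × 0.0085 = 0.425 mA.
Collector loop: V_CE = V_CC − I_C·R_C = 16 − 0.425×3.3 = 14.6 V.
Since V_CE = 14.6 V > V_CE(sat) ≈ 0.2 V, the transistor is in the active region as assumed.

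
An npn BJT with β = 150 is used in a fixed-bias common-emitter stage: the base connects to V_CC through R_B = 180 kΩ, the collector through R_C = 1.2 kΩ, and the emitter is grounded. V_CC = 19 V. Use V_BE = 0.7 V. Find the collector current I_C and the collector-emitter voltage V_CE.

Base loop: V_CC = I_B·R_B + V_BE, so I_B = (19 − 0.7)/180 kΩ = 0.102 mA.
In the active region I_C = β·I_B = 150 × 0.102 = 15.2 mA.
Collector loop: V_CE = V_CC − I_C·R_C = 19 − 15.2×1.2 = 0.7 V.
Since V_CE = 0.7 V > V_CE(sat) ≈ 0.2 V, the transistor is in the active region as assumed.

I_C ≈ 15 mA, V_CE ≈ 0.7 V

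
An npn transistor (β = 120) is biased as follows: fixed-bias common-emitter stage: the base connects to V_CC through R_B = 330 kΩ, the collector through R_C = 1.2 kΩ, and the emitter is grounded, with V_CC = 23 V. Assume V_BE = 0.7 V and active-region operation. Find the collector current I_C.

I_C ≈ 8.1 mA

Base loop: V_CC = I_B·R_B + V_BE, so I_B = (23 − 0.7)/330 kΩ = 0.0676 mA.
In the active region I_C = β·I_B = 120 × 0.0676 = 8.11 mA.
Collector loop: V_CE = V_CC − I_C·R_C = 23 − 8.11×1.2 = 13.3 V.
Since V_CE = 13.3 V > V_CE(sat) ≈ 0.2 V, the transistor is in the active region as assumed.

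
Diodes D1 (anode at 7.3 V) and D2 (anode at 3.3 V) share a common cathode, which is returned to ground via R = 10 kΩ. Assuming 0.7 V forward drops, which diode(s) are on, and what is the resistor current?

Only D1 conducts; I_R ≈ 0.66 mA

Assume both conduct. Then node N would need to be at both 7.3−0.7 = 6.6 V and 3.3−0.7 = 2.6 V, which is impossible.
Assume only D1 conducts: V_N = 7.3 − 0.7 = 6.6 V, so I_R = 6.6/10 = 0.66 mA.
Check D2: its anode-to-cathode voltage is 3.3 − 6.6 = -3.3 V < 0.7 V, so it is off. The assumption is consistent.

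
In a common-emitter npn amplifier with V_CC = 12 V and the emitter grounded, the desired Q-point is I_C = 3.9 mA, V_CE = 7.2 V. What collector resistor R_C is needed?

R_C ≈ 1.2 kΩ

Collector loop: V_CC = I_C·R_C + V_CE.
R_C = (V_CC − V_CE)/I_C = (12 − 7.2)/3.9 = 1.23 kΩ.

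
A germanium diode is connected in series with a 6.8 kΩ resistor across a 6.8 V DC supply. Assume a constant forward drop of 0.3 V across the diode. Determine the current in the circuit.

KVL around the loop: 6.8 = V_D + I·R = 0.3 + I × 6.8 kΩ.
So I = (6.8 − 0.3) / 6.8 kΩ = 6.5 / 6.8 = 0.956 mA.

I ≈ 0.96 mA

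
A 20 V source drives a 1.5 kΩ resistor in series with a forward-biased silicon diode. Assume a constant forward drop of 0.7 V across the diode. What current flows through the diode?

I ≈ 13 mA

KVL around the loop: 20 = V_D + I·R = 0.7 + I × 1.5 kΩ.
So I = (20 − 0.7) / 1.5 kΩ = 19.3 / 1.5 = 12.9 mA.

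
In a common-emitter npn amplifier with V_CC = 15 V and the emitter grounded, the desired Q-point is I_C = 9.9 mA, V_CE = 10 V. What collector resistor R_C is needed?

R_C ≈ 0.51 kΩ

Collector loop: V_CC = I_C·R_C + V_CE.
R_C = (V_CC − V_CE)/I_C = (15 − 10)/9.9 = 0.505 kΩ.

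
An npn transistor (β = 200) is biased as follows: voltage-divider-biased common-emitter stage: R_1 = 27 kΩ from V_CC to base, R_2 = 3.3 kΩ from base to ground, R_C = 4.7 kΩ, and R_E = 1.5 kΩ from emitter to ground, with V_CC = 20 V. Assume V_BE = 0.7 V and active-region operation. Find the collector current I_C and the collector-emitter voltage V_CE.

I_C ≈ 0.97 mA, V_CE ≈ 14 V

Thevenize the base divider: V_Th = V_CC·R_2/(R_1+R_2) = 20×3.3/30.3 = 2.18 V, R_Th = R_1‖R_2 = 2.94 kΩ.
Base-emitter loop: V_Th = I_B·R_Th + V_BE + (β+1)I_B·R_E, so I_B = (2.18 − 0.7) / (2.94 + 201×1.5) = 0.00486 mA.
I_C = β·I_B = 200×0.00486 = 0.971 mA, and I_E = (β+1)I_B = 0.976 mA.
V_CE = V_CC − I_C·R_C − I_E·R_E = 20 − 0.971×4.7 − 0.976×1.5 = 14 V.
V_CE = 14 V > 0.2 V confirms active-region operation.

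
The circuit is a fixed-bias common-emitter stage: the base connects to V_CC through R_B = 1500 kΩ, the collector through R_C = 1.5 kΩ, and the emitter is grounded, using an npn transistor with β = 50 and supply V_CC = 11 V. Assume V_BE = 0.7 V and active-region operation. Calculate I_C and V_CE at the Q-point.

Base loop: V_CC = I_B·R_B + V_BE, so I_B = (11 − 0.7)/1500 kΩ = 0.00687 mA.
In the active region I_C = β·I_B = 50 × 0.00687 = 0.343 mA.
Collector loop: V_CE = V_CC − I_C·R_C = 11 − 0.343×1.5 = 10.5 V.
Since V_CE = 10.5 V > V_CE(sat) ≈ 0.2 V, the transistor is in the active region as assumed.

I_C ≈ 0.34 mA, V_CE ≈ 10 V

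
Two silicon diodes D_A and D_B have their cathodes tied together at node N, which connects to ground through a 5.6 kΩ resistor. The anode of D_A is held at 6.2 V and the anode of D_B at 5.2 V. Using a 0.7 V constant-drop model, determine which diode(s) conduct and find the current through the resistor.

Assume both conduct. Then node N would need to be at both 6.2−0.7 = 5.5 V and 5.2−0.7 = 4.5 V, which is impossible.
Assume only D_A conducts: V_N = 6.2 − 0.7 = 5.5 V, so I_R = 5.5/5.6 = 0.982 mA.
Check D_B: its anode-to-cathode voltage is 5.2 − 5.5 = -0.3 V < 0.7 V, so it is off. The assumption is consistent.

Only D_A conducts; I_R ≈ 0.98 mA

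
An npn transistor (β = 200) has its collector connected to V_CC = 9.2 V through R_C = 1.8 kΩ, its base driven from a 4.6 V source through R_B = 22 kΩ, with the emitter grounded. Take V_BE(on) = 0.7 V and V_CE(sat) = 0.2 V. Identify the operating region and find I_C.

saturation; I_C ≈ 5 mA

Assume active: I_B = (4.6 − 0.7)/22 = 0.177 mA, giving I_C = β·I_B = 35.5 mA.
But then V_CE = 9.2 − 35.5×1.8 = -54.6 V < V_CE(sat) = 0.2 V — impossible in the active region.
So the transistor is saturated. With V_CE = 0.2 V, I_C = (V_CC − 0.2)/R_C = 9/1.8 = 5 mA.
Check: β·I_B = 35.5 mA > I_C = 5 mA, confirming saturation.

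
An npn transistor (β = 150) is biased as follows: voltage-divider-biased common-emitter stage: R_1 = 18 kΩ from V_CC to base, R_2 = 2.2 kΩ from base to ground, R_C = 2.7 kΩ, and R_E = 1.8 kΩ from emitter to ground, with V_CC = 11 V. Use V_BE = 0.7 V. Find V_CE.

Thevenize the base divider: V_Th = V_CC·R_2/(R_1+R_2) = 11×2.2/20.2 = 1.2 V, R_Th = R_1‖R_2 = 1.96 kΩ.
Base-emitter loop: V_Th = I_B·R_Th + V_BE + (β+1)I_B·R_E, so I_B = (1.2 − 0.7) / (1.96 + 151×1.8) = 0.00182 mA.
I_C = β·I_B = 150×0.00182 = 0.273 mA, and I_E = (β+1)I_B = 0.275 mA.
V_CE = V_CC − I_C·R_C − I_E·R_E = 11 − 0.273×2.7 − 0.275×1.8 = 9.77 V.
V_CE = 9.77 V > 0.2 V confirms active-region operation.

V_CE ≈ 9.8 V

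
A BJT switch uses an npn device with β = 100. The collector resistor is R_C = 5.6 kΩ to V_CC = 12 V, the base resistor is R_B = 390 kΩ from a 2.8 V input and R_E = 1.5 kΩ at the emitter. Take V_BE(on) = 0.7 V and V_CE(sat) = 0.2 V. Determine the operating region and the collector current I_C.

active; I_C ≈ 0.39 mA

Assume active. Base-emitter loop: I_B = (V_BB − V_BE)/(R_B + (β+1)R_E) = (2.8 − 0.7)/(390 + 101×1.5) = 0.00388 mA.
I_C = β·I_B = 100×0.00388 = 0.388 mA.
V_CE = V_CC − I_C·R_C − I_E·R_E = 12 − 0.388×5.6 − 0.392×1.5 = 9.24 V > V_CE(sat), so the active-region assumption holds.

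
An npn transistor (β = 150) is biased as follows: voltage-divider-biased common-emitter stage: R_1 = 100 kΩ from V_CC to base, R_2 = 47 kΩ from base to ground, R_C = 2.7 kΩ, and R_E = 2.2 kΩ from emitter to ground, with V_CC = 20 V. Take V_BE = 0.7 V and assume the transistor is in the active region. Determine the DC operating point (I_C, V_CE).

Thevenize the base divider: V_Th = V_CC·R_2/(R_1+R_2) = 20×47/147 = 6.39 V, R_Th = R_1‖R_2 = 32 kΩ.
Base-emitter loop: V_Th = I_B·R_Th + V_BE + (β+1)I_B·R_E, so I_B = (6.39 − 0.7) / (32 + 151×2.2) = 0.0156 mA.
I_C = β·I_B = 150×0.0156 = 2.35 mA, and I_E = (β+1)I_B = 2.36 mA.
V_CE = V_CC − I_C·R_C − I_E·R_E = 20 − 2.35×2.7 − 2.36×2.2 = 8.47 V.
V_CE = 8.47 V > 0.2 V confirms active-region operation.

I_C ≈ 2.3 mA, V_CE ≈ 8.5 V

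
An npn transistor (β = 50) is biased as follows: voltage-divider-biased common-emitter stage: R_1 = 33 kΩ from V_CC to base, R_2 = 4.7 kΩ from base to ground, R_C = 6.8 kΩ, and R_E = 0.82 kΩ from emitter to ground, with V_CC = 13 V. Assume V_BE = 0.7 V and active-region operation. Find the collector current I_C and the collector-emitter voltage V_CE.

Thevenize the base divider: V_Th = V_CC·R_2/(R_1+R_2) = 13×4.7/37.7 = 1.62 V, R_Th = R_1‖R_2 = 4.11 kΩ.
Base-emitter loop: V_Th = I_B·R_Th + V_BE + (β+1)I_B·R_E, so I_B = (1.62 − 0.7) / (4.11 + 51×0.82) = 0.02 mA.
I_C = β·I_B = 50×0.02 = 1 mA, and I_E = (β+1)I_B = 1.02 mA.
V_CE = V_CC − I_C·R_C − I_E·R_E = 13 − 1×6.8 − 1.02×0.82 = 5.35 V.
V_CE = 5.35 V > 0.2 V confirms active-region operation.

I_C ≈ 1 mA, V_CE ≈ 5.3 V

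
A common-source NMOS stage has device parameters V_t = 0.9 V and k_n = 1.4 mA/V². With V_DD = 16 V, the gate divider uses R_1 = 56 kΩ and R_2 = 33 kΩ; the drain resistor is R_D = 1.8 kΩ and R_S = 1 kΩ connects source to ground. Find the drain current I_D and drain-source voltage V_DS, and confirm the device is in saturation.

I_D ≈ 3 mA, V_DS ≈ 7.7 V

V_G = V_DD·R_2/(R_1+R_2) = 16×33/89 = 5.93 V.
Assume saturation: I_D = (k_n/2)(V_GS − V_t)² with V_GS = V_G − I_D·R_S = 5.93 − 1·I_D.
Substituting gives 0.7·I_D² − 8.05·I_D + 17.7 = 0, with roots I_D = 2.97 or 8.52 mA.
The root I_D = 8.52 mA gives V_GS = -2.59 V ≤ V_t, so take I_D = 2.97 mA.
Then V_GS = 2.96 V and V_DS = V_DD − I_D(R_D+R_S) = 16 − 2.97×2.8 = 7.68 V.
Saturation requires V_DS ≥ V_GS − V_t = 2.06 V; 7.68 ≥ 2.06 ✓.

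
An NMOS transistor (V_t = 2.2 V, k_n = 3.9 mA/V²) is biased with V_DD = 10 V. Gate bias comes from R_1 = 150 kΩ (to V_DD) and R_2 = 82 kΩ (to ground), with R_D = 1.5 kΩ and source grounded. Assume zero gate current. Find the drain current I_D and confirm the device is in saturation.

I_D ≈ 3.5 mA

V_G = V_DD·R_2/(R_1+R_2) = 10×82/232 = 3.53 V. With the source grounded, V_GS = V_G = 3.53 V.
Assume saturation: I_D = (k_n/2)(V_GS − V_t)² = (3.9/2)×(3.53 − 2.2)² = 1.95×1.33² = 3.47 mA.
V_DS = V_DD − I_D·R_D = 10 − 3.47×1.5 = 4.79 V.
Saturation requires V_DS ≥ V_GS − V_t = 1.33 V; 4.79 ≥ 1.33 ✓.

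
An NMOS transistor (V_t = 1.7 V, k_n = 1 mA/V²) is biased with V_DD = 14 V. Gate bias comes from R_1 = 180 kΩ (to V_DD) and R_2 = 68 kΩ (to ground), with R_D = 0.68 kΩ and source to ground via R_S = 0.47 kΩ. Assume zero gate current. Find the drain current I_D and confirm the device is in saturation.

V_G = V_DD·R_2/(R_1+R_2) = 14×68/248 = 3.84 V.
Assume saturation: I_D = (k_n/2)(V_GS − V_t)² with V_GS = V_G − I_D·R_S = 3.84 − 0.47·I_D.
Substituting gives 0.11·I_D² − 2.01·I_D + 2.29 = 0, with roots I_D = 1.22 or 16.9 mA.
The root I_D = 16.9 mA gives V_GS = -4.12 V ≤ V_t, so take I_D = 1.22 mA.
Then V_GS = 3.26 V and V_DS = V_DD − I_D(R_D+R_S) = 14 − 1.22×1.15 = 12.6 V.
Saturation requires V_DS ≥ V_GS − V_t = 1.56 V; 12.6 ≥ 1.56 ✓.

I_D ≈ 1.2 mA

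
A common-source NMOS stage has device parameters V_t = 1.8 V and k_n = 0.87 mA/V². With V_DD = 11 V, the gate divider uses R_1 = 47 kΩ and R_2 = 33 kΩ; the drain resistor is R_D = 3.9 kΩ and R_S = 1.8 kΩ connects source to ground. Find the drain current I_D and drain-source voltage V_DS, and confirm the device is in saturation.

I_D ≈ 0.78 mA, V_DS ≈ 6.6 V

V_G = V_DD·R_2/(R_1+R_2) = 11×33/80 = 4.54 V.
Assume saturation: I_D = (k_n/2)(V_GS − V_t)² with V_GS = V_G − I_D·R_S = 4.54 − 1.8·I_D.
Substituting gives 1.41·I_D² − 5.29·I_D + 3.26 = 0, with roots I_D = 0.778 or 2.97 mA.
The root I_D = 2.97 mA gives V_GS = -0.814 V ≤ V_t, so take I_D = 0.778 mA.
Then V_GS = 3.14 V and V_DS = V_DD − I_D(R_D+R_S) = 11 − 0.778×5.7 = 6.57 V.
Saturation requires V_DS ≥ V_GS − V_t = 1.34 V; 6.57 ≥ 1.34 ✓.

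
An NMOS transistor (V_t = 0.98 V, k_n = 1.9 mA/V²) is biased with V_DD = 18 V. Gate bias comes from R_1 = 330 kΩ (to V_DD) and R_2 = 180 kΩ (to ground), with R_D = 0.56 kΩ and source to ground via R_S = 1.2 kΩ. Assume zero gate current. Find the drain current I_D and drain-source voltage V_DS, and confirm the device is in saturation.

I_D ≈ 3 mA, V_DS ≈ 13 V

V_G = V_DD·R_2/(R_1+R_2) = 18×180/510 = 6.35 V.
Assume saturation: I_D = (k_n/2)(V_GS − V_t)² with V_GS = V_G − I_D·R_S = 6.35 − 1.2·I_D.
Substituting gives 1.37·I_D² − 13.3·I_D + 27.4 = 0, with roots I_D = 3 or 6.69 mA.
The root I_D = 6.69 mA gives V_GS = -1.67 V ≤ V_t, so take I_D = 3 mA.
Then V_GS = 2.76 V and V_DS = V_DD − I_D(R_D+R_S) = 18 − 3×1.76 = 12.7 V.
Saturation requires V_DS ≥ V_GS − V_t = 1.78 V; 12.7 ≥ 1.78 ✓.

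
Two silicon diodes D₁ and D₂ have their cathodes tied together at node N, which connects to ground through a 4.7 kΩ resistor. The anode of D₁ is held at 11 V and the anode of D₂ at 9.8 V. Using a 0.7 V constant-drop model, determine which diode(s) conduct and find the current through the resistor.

Only D₁ conducts; I_R ≈ 2.2 mA

Assume both conduct. Then node N would need to be at both 11−0.7 = 10.3 V and 9.8−0.7 = 9.1 V, which is impossible.
Assume only D₁ conducts: V_N = 11 − 0.7 = 10.3 V, so I_R = 10.3/4.7 = 2.19 mA.
Check D₂: its anode-to-cathode voltage is 9.8 − 10.3 = -0.5 V < 0.7 V, so it is off. The assumption is consistent.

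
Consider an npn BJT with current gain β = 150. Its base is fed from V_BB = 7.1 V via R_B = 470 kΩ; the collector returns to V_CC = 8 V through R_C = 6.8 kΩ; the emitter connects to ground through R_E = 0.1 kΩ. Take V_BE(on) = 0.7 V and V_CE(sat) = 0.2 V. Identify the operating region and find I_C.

Assume active: I_B = (7.1 − 0.7)/(470 + 151×0.1) = 0.0132 mA, I_C = β·I_B = 1.98 mA.
Then V_CE = 8 − 1.98×6.8 − 1.99×0.1 = -5.66 V < 0.2 V — the active assumption fails.
Re-solve with V_CE = 0.2 V. KCL at the emitter: V_E/R_E = (V_BB−0.7−V_E)/R_B + (V_CC−0.2−V_E)/R_C, giving V_E = 0.114 V.
I_C = (V_CC − 0.2 − V_E)/R_C = (7.8 − 0.114)/6.8 = 1.13 mA.
Check: I_B = (6.4 − 0.114)/470 = 0.0134 mA, and β·I_B = 2.01 mA > I_C, confirming saturation.

saturation; I_C ≈ 1.1 mA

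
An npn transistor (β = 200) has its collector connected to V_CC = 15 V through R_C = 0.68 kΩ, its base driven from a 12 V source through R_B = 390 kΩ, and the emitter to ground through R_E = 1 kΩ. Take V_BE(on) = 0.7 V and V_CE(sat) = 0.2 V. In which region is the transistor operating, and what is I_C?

Assume active. Base-emitter loop: I_B = (V_BB − V_BE)/(R_B + (β+1)R_E) = (12 − 0.7)/(390 + 201×1) = 0.0191 mA.
I_C = β·I_B = 200×0.0191 = 3.82 mA.
V_CE = V_CC − I_C·R_C − I_E·R_E = 15 − 3.82×0.68 − 3.84×1 = 8.56 V > V_CE(sat), so the active-region assumption holds.

active; I_C ≈ 3.8 mA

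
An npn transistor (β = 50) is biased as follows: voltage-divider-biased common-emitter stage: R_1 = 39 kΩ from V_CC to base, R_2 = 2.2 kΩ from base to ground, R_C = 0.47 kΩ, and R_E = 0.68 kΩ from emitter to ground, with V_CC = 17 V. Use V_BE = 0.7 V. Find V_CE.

V_CE ≈ 17 V

Thevenize the base divider: V_Th = V_CC·R_2/(R_1+R_2) = 17×2.2/41.2 = 0.908 V, R_Th = R_1‖R_2 = 2.08 kΩ.
Base-emitter loop: V_Th = I_B·R_Th + V_BE + (β+1)I_B·R_E, so I_B = (0.908 − 0.7) / (2.08 + 51×0.68) = 0.00565 mA.
I_C = β·I_B = 50×0.00565 = 0.283 mA, and I_E = (β+1)I_B = 0.288 mA.
V_CE = V_CC − I_C·R_C − I_E·R_E = 17 − 0.283×0.47 − 0.288×0.68 = 16.7 V.
V_CE = 16.7 V > 0.2 V confirms active-region operation.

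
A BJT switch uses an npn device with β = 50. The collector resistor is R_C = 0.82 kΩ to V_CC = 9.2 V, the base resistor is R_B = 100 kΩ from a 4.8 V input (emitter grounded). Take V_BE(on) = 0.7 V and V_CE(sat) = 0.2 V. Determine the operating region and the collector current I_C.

Assume active. Base-emitter loop: I_B = (V_BB − V_BE)/R_B = (4.8 − 0.7)/100 = 0.041 mA.
I_C = β·I_B = 50×0.041 = 2.05 mA.
V_CE = V_CC − I_C·R_C = 9.2 − 2.05×0.82 = 7.52 V > V_CE(sat), so the active-region assumption holds.

active; I_C ≈ 2 mA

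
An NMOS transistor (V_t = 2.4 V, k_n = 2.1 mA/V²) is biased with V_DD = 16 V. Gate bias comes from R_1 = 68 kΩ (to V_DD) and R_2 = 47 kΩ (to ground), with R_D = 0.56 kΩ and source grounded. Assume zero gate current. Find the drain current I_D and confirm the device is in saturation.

V_G = V_DD·R_2/(R_1+R_2) = 16×47/115 = 6.54 V. With the source grounded, V_GS = V_G = 6.54 V.
Assume saturation: I_D = (k_n/2)(V_GS − V_t)² = (2.1/2)×(6.54 − 2.4)² = 1.05×4.14² = 18 mA.
V_DS = V_DD − I_D·R_D = 16 − 18×0.56 = 5.93 V.
Saturation requires V_DS ≥ V_GS − V_t = 4.14 V; 5.93 ≥ 4.14 ✓.

I_D ≈ 18 mA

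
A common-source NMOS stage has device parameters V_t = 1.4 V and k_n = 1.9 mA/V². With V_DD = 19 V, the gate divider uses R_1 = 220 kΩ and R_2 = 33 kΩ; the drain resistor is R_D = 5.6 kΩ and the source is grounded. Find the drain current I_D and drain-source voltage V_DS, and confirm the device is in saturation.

I_D ≈ 1.1 mA, V_DS ≈ 13 V

V_G = V_DD·R_2/(R_1+R_2) = 19×33/253 = 2.48 V. With the source grounded, V_GS = V_G = 2.48 V.
Assume saturation: I_D = (k_n/2)(V_GS − V_t)² = (1.9/2)×(2.48 − 1.4)² = 0.95×1.08² = 1.1 mA.
V_DS = V_DD − I_D·R_D = 19 − 1.1×5.6 = 12.8 V.
Saturation requires V_DS ≥ V_GS − V_t = 1.08 V; 12.8 ≥ 1.08 ✓.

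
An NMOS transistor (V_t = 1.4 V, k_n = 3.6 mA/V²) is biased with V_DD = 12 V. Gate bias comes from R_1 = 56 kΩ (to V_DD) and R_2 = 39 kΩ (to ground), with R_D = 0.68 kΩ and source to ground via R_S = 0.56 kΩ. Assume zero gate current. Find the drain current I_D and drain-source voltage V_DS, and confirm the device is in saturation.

I_D ≈ 3.7 mA, V_DS ≈ 7.4 V

V_G = V_DD·R_2/(R_1+R_2) = 12×39/95 = 4.93 V.
Assume saturation: I_D = (k_n/2)(V_GS − V_t)² with V_GS = V_G − I_D·R_S = 4.93 − 0.56·I_D.
Substituting gives 0.564·I_D² − 8.11·I_D + 22.4 = 0, with roots I_D = 3.73 or 10.6 mA.
The root I_D = 10.6 mA gives V_GS = -1.03 V ≤ V_t, so take I_D = 3.73 mA.
Then V_GS = 2.84 V and V_DS = V_DD − I_D(R_D+R_S) = 12 − 3.73×1.24 = 7.38 V.
Saturation requires V_DS ≥ V_GS − V_t = 1.44 V; 7.38 ≥ 1.44 ✓.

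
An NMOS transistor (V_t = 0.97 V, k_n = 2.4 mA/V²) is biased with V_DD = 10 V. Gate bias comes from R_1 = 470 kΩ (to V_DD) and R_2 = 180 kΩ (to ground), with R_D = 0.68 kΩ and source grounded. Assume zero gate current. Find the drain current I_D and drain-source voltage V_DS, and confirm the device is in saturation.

V_G = V_DD·R_2/(R_1+R_2) = 10×180/650 = 2.77 V. With the source grounded, V_GS = V_G = 2.77 V.
Assume saturation: I_D = (k_n/2)(V_GS − V_t)² = (2.4/2)×(2.77 − 0.97)² = 1.2×1.8² = 3.88 mA.
V_DS = V_DD − I_D·R_D = 10 − 3.88×0.68 = 7.36 V.
Saturation requires V_DS ≥ V_GS − V_t = 1.8 V; 7.36 ≥ 1.8 ✓.

I_D ≈ 3.9 mA, V_DS ≈ 7.4 V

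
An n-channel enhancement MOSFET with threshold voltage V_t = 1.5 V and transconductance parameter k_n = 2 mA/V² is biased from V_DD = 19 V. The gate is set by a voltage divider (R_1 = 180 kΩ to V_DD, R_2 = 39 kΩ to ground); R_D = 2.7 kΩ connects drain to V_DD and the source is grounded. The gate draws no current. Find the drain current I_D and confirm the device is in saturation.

I_D ≈ 3.5 mA

V_G = V_DD·R_2/(R_1+R_2) = 19×39/219 = 3.38 V. With the source grounded, V_GS = V_G = 3.38 V.
Assume saturation: I_D = (k_n/2)(V_GS − V_t)² = (2/2)×(3.38 − 1.5)² = 1×1.88² = 3.55 mA.
V_DS = V_DD − I_D·R_D = 19 − 3.55×2.7 = 9.42 V.
Saturation requires V_DS ≥ V_GS − V_t = 1.88 V; 9.42 ≥ 1.88 ✓.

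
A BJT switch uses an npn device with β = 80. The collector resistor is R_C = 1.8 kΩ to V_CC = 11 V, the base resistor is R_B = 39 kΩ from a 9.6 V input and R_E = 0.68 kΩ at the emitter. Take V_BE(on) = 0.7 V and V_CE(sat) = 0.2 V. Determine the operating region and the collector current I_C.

Assume active: I_B = (9.6 − 0.7)/(39 + 81×0.68) = 0.0946 mA, I_C = β·I_B = 7.57 mA.
Then V_CE = 11 − 7.57×1.8 − 7.66×0.68 = -7.83 V < 0.2 V — the active assumption fails.
Re-solve with V_CE = 0.2 V. KCL at the emitter: V_E/R_E = (V_BB−0.7−V_E)/R_B + (V_CC−0.2−V_E)/R_C, giving V_E = 3.04 V.
I_C = (V_CC − 0.2 − V_E)/R_C = (10.8 − 3.04)/1.8 = 4.31 mA.
Check: I_B = (8.9 − 3.04)/39 = 0.15 mA, and β·I_B = 12 mA > I_C, confirming saturation.

saturation; I_C ≈ 4.3 mA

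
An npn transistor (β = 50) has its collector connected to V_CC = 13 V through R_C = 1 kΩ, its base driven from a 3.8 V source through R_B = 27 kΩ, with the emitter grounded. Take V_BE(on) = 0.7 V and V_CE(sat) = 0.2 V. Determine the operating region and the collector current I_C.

active; I_C ≈ 5.7 mA

Assume active. Base-emitter loop: I_B = (V_BB − V_BE)/R_B = (3.8 − 0.7)/27 = 0.115 mA.
I_C = β·I_B = 50×0.115 = 5.74 mA.
V_CE = V_CC − I_C·R_C = 13 − 5.74×1 = 7.26 V > V_CE(sat), so the active-region assumption holds.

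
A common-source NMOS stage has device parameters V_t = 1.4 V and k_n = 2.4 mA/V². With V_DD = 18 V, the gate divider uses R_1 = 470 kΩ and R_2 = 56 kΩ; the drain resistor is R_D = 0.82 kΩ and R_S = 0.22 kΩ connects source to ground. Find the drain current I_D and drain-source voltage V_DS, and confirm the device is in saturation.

V_G = V_DD·R_2/(R_1+R_2) = 18×56/526 = 1.92 V.
Assume saturation: I_D = (k_n/2)(V_GS − V_t)² with V_GS = V_G − I_D·R_S = 1.92 − 0.22·I_D.
Substituting gives 0.0581·I_D² − 1.27·I_D + 0.32 = 0, with roots I_D = 0.254 or 21.7 mA.
The root I_D = 21.7 mA gives V_GS = -2.85 V ≤ V_t, so take I_D = 0.254 mA.
Then V_GS = 1.86 V and V_DS = V_DD − I_D(R_D+R_S) = 18 − 0.254×1.04 = 17.7 V.
Saturation requires V_DS ≥ V_GS − V_t = 0.46 V; 17.7 ≥ 0.46 ✓.

I_D ≈ 0.25 mA, V_DS ≈ 18 V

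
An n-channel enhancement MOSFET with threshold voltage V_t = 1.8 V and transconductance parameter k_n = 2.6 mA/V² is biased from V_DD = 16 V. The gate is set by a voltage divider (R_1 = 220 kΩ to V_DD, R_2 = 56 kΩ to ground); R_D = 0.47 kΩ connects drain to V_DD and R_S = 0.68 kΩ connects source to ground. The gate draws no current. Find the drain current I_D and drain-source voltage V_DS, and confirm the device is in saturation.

I_D ≈ 0.9 mA, V_DS ≈ 15 V

V_G = V_DD·R_2/(R_1+R_2) = 16×56/276 = 3.25 V.
Assume saturation: I_D = (k_n/2)(V_GS − V_t)² with V_GS = V_G − I_D·R_S = 3.25 − 0.68·I_D.
Substituting gives 0.601·I_D² − 3.56·I_D + 2.72 = 0, with roots I_D = 0.902 or 5.02 mA.
The root I_D = 5.02 mA gives V_GS = -0.164 V ≤ V_t, so take I_D = 0.902 mA.
Then V_GS = 2.63 V and V_DS = V_DD − I_D(R_D+R_S) = 16 − 0.902×1.15 = 15 V.
Saturation requires V_DS ≥ V_GS − V_t = 0.833 V; 15 ≥ 0.833 ✓.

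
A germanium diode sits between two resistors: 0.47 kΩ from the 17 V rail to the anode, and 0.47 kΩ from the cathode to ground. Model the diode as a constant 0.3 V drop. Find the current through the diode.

The two resistors are in series with the diode, so KVL gives 17 = I·0.47 + 0.3 + I·0.47.
I = (17 − 0.3) / (0.47 + 0.47) kΩ = 16.7 / 0.94 = 17.8 mA.

I ≈ 18 mA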